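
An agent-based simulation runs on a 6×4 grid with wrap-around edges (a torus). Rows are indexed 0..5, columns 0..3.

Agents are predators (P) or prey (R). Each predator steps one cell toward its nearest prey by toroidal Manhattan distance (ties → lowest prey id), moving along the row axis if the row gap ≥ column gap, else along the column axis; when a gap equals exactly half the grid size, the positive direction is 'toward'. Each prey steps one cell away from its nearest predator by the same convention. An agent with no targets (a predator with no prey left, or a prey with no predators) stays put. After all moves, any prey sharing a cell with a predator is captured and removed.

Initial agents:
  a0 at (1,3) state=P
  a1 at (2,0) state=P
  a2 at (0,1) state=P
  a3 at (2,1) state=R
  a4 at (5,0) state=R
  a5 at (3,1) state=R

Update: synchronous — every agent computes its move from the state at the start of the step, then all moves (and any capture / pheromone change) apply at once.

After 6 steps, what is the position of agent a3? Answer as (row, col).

t=1: a0@(1,0):P a1@(2,1):P a2@(1,1):P a3@(2,2):R a4@(4,0):R a5@(4,1):R
t=2: a0@(1,1):P a1@(2,2):P a2@(2,1):P a3@(2,3):R a4@(3,0):R a5@(5,1):R
t=3: a0@(0,1):P a1@(2,3):P a2@(2,2):P a3@(2,0):R a4@(4,0):R a5@(4,1):R
t=4: a0@(5,1):P a1@(2,0):P a2@(2,3):P a3@(2,1):R a4@(3,0):R a5@(3,1):R
t=5: a0@(4,1):P a1@(2,1):P a2@(2,0):P a3@(2,2):R a4@(4,0):R
t=6: a0@(4,0):P a1@(2,2):P a2@(2,1):P a3@(2,3):R a4@(4,3):R

(2, 3)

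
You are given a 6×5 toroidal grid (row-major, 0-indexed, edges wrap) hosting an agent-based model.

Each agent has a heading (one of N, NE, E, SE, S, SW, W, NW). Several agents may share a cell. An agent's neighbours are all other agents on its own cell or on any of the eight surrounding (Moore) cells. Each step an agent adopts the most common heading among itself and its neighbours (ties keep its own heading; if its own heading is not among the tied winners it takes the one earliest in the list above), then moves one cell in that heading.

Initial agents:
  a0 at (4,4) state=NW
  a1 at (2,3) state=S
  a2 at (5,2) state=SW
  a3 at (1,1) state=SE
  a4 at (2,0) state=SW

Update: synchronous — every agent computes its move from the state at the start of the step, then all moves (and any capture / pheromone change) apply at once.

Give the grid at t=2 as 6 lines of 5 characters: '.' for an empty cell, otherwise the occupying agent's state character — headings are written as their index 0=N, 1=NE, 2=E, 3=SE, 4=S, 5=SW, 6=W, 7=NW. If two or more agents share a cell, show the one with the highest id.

t=1: a0@(3,3):NW a1@(3,3):S a2@(0,1):SW a3@(2,2):SE a4@(3,4):SW
t=2: a0@(2,2):NW a1@(4,3):S a2@(1,0):SW a3@(3,3):SE a4@(4,3):SW

.....
5....
..7..
...3.
...5.
.....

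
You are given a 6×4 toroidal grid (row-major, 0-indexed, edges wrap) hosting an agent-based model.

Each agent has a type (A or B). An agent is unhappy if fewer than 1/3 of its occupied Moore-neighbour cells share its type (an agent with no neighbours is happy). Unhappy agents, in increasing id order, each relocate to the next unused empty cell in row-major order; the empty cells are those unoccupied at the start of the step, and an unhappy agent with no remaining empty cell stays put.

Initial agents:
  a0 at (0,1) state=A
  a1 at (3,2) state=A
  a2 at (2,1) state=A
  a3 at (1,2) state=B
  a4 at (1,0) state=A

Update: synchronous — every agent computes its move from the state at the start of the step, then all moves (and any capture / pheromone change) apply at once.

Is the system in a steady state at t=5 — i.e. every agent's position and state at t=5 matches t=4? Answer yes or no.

no

t=1: a0@(0,1):A a1@(3,2):A a2@(2,1):A a3@(0,0):B a4@(1,0):A
t=2: a0@(0,1):A a1@(3,2):A a2@(2,1):A a3@(0,2):B a4@(1,0):A
t=3: a0@(0,1):A a1@(3,2):A a2@(2,1):A a3@(0,0):B a4@(1,0):A
t=4: a0@(0,1):A a1@(3,2):A a2@(2,1):A a3@(0,2):B a4@(1,0):A
t=5: a0@(0,1):A a1@(3,2):A a2@(2,1):A a3@(0,0):B a4@(1,0):A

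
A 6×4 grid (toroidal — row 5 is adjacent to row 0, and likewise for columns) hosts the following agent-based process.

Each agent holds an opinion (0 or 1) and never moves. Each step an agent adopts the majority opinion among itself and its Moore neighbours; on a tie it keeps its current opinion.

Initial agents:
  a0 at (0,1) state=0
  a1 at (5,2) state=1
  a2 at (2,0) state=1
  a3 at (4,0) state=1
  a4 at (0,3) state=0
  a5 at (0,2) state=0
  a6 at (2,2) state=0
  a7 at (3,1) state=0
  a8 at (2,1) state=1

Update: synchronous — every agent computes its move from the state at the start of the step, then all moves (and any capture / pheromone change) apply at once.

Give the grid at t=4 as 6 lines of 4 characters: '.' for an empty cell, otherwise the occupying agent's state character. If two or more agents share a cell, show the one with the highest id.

.000
....
111.
.1..
1...
..0.

t=1: a0@(0,1):0 a1@(5,2):0 a2@(2,0):1 a3@(4,0):1 a4@(0,3):0 a5@(0,2):0 a6@(2,2):0 a7@(3,1):1 a8@(2,1):1
t=2: a0@(0,1):0 a1@(5,2):0 a2@(2,0):1 a3@(4,0):1 a4@(0,3):0 a5@(0,2):0 a6@(2,2):1 a7@(3,1):1 a8@(2,1):1
t=3: (unchanged — steady state)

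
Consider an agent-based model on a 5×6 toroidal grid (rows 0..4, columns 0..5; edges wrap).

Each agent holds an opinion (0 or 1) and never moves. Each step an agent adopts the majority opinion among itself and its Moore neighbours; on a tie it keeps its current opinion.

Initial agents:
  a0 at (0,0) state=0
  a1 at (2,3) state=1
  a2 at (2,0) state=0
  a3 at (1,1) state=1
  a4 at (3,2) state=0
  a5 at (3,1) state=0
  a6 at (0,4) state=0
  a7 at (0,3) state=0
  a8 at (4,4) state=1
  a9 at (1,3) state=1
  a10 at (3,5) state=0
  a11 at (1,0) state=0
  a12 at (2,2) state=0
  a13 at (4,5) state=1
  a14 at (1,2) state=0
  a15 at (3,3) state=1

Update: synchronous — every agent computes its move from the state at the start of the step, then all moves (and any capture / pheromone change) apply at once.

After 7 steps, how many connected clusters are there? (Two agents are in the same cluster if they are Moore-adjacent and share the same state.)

t=1: a0@(0,0):0 a1@(2,3):1 a2@(2,0):0 a3@(1,1):0 a4@(3,2):0 a5@(3,1):0 a6@(0,4):1 a7@(0,3):0 a8@(4,4):1 a9@(1,3):0 a10@(3,5):0 a11@(1,0):0 a12@(2,2):0 a13@(4,5):0 a14@(1,2):0 a15@(3,3):1
t=2: a0@(0,0):0 a1@(2,3):0 a2@(2,0):0 a3@(1,1):0 a4@(3,2):0 a5@(3,1):0 a6@(0,4):0 a7@(0,3):0 a8@(4,4):1 a9@(1,3):0 a10@(3,5):0 a11@(1,0):0 a12@(2,2):0 a13@(4,5):0 a14@(1,2):0 a15@(3,3):1
t=3: a0@(0,0):0 a1@(2,3):0 a2@(2,0):0 a3@(1,1):0 a4@(3,2):0 a5@(3,1):0 a6@(0,4):0 a7@(0,3):0 a8@(4,4):0 a9@(1,3):0 a10@(3,5):0 a11@(1,0):0 a12@(2,2):0 a13@(4,5):0 a14@(1,2):0 a15@(3,3):0
t=4: (unchanged — steady state)

1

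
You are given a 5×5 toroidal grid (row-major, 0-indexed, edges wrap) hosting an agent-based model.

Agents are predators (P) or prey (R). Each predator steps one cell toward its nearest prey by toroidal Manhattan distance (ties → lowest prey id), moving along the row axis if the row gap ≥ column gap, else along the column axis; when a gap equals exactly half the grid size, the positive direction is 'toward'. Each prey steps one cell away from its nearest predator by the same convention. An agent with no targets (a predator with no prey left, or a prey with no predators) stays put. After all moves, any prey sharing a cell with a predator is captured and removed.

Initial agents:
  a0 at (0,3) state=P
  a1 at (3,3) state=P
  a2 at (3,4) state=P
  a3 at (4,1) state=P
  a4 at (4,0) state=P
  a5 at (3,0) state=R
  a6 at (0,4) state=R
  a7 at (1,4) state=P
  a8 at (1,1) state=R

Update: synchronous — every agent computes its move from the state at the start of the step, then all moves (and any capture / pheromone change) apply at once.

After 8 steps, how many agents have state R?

t=1: a0@(0,4):P a1@(3,4):P a2@(3,0):P a3@(3,1):P a4@(3,0):P a6@(0,0):R a7@(0,4):P a8@(2,1):R
t=2: a0@(0,0):P a1@(4,4):P a2@(4,0):P a3@(2,1):P a4@(4,0):P a6@(0,1):R a7@(0,0):P a8@(1,1):R
t=3: a0@(0,1):P a1@(4,0):P a2@(0,0):P a3@(1,1):P a4@(0,0):P a6@(0,2):R a7@(0,1):P
t=4: a0@(0,2):P a1@(4,1):P a2@(0,1):P a3@(0,1):P a4@(0,1):P a6@(0,3):R a7@(0,2):P
t=5: a0@(0,3):P a1@(4,2):P a2@(0,2):P a3@(0,2):P a4@(0,2):P a6@(0,4):R a7@(0,3):P
t=6: a0@(0,4):P a1@(4,3):P a2@(0,3):P a3@(0,3):P a4@(0,3):P a6@(0,0):R a7@(0,4):P
t=7: a0@(0,0):P a1@(4,4):P a2@(0,4):P a3@(0,4):P a4@(0,4):P a6@(0,1):R a7@(0,0):P
t=8: a0@(0,1):P a1@(4,0):P a2@(0,0):P a3@(0,0):P a4@(0,0):P a6@(0,2):R a7@(0,1):P

1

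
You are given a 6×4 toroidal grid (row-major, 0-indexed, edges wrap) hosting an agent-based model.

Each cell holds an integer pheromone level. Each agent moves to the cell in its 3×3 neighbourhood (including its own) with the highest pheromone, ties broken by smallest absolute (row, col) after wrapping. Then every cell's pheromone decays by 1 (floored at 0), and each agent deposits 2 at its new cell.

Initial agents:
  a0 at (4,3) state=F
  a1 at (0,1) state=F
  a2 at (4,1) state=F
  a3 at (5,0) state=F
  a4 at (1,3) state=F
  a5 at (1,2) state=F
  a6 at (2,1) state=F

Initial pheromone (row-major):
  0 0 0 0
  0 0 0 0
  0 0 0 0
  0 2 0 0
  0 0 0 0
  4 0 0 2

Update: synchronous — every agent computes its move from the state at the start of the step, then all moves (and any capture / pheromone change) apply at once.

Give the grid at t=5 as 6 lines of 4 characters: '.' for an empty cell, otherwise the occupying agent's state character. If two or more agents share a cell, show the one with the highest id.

t=1: a0@(5,0) a1@(5,0) a2@(5,0) a3@(5,0) a4@(0,0) a5@(0,1) a6@(3,1) | pheromone: 2 2 0 0 / 0 0 0 0 / 0 0 0 0 / 0 3 0 0 / 0 0 0 0 / 11 0 0 1
t=2: a0@(5,0) a1@(5,0) a2@(5,0) a3@(5,0) a4@(5,0) a5@(5,0) a6@(3,1) | pheromone: 1 1 0 0 / 0 0 0 0 / 0 0 0 0 / 0 4 0 0 / 0 0 0 0 / 22 0 0 0
t=3: a0@(5,0) a1@(5,0) a2@(5,0) a3@(5,0) a4@(5,0) a5@(5,0) a6@(3,1) | pheromone: 0 0 0 0 / 0 0 0 0 / 0 0 0 0 / 0 5 0 0 / 0 0 0 0 / 33 0 0 0
t=4: a0@(5,0) a1@(5,0) a2@(5,0) a3@(5,0) a4@(5,0) a5@(5,0) a6@(3,1) | pheromone: 0 0 0 0 / 0 0 0 0 / 0 0 0 0 / 0 6 0 0 / 0 0 0 0 / 44 0 0 0
t=5: a0@(5,0) a1@(5,0) a2@(5,0) a3@(5,0) a4@(5,0) a5@(5,0) a6@(3,1) | pheromone: 0 0 0 0 / 0 0 0 0 / 0 0 0 0 / 0 7 0 0 / 0 0 0 0 / 55 0 0 0

....
....
....
.F..
....
F...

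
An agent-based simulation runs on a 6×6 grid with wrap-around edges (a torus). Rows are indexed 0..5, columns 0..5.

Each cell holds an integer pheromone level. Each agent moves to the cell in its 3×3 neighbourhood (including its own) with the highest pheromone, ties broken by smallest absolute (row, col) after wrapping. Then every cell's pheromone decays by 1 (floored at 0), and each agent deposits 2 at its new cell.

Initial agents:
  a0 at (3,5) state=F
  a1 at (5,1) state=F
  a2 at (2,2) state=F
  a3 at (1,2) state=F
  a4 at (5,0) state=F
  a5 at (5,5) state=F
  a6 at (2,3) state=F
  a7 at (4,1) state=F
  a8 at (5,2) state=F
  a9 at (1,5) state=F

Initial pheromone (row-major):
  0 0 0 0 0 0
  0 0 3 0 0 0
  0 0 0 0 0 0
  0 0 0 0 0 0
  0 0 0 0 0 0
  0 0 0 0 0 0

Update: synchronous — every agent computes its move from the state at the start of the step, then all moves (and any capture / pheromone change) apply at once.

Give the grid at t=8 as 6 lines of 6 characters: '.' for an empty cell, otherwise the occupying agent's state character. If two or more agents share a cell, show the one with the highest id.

F.....
..F...
F.....
......
......
......

t=1: a0@(2,0) a1@(0,0) a2@(1,2) a3@(1,2) a4@(0,0) a5@(0,0) a6@(1,2) a7@(3,0) a8@(0,1) a9@(0,0) | pheromone: 8 2 0 0 0 0 / 0 0 8 0 0 0 / 2 0 0 0 0 0 / 2 0 0 0 0 0 / 0 0 0 0 0 0 / 0 0 0 0 0 0
t=2: a0@(2,0) a1@(0,0) a2@(1,2) a3@(1,2) a4@(0,0) a5@(0,0) a6@(1,2) a7@(2,0) a8@(0,0) a9@(0,0) | pheromone: 17 1 0 0 0 0 / 0 0 13 0 0 0 / 5 0 0 0 0 0 / 1 0 0 0 0 0 / 0 0 0 0 0 0 / 0 0 0 0 0 0
t=3: a0@(2,0) a1@(0,0) a2@(1,2) a3@(1,2) a4@(0,0) a5@(0,0) a6@(1,2) a7@(2,0) a8@(0,0) a9@(0,0) | pheromone: 26 0 0 0 0 0 / 0 0 18 0 0 0 / 8 0 0 0 0 0 / 0 0 0 0 0 0 / 0 0 0 0 0 0 / 0 0 0 0 0 0
t=4: a0@(2,0) a1@(0,0) a2@(1,2) a3@(1,2) a4@(0,0) a5@(0,0) a6@(1,2) a7@(2,0) a8@(0,0) a9@(0,0) | pheromone: 35 0 0 0 0 0 / 0 0 23 0 0 0 / 11 0 0 0 0 0 / 0 0 0 0 0 0 / 0 0 0 0 0 0 / 0 0 0 0 0 0
t=5: a0@(2,0) a1@(0,0) a2@(1,2) a3@(1,2) a4@(0,0) a5@(0,0) a6@(1,2) a7@(2,0) a8@(0,0) a9@(0,0) | pheromone: 44 0 0 0 0 0 / 0 0 28 0 0 0 / 14 0 0 0 0 0 / 0 0 0 0 0 0 / 0 0 0 0 0 0 / 0 0 0 0 0 0
t=6: a0@(2,0) a1@(0,0) a2@(1,2) a3@(1,2) a4@(0,0) a5@(0,0) a6@(1,2) a7@(2,0) a8@(0,0) a9@(0,0) | pheromone: 53 0 0 0 0 0 / 0 0 33 0 0 0 / 17 0 0 0 0 0 / 0 0 0 0 0 0 / 0 0 0 0 0 0 / 0 0 0 0 0 0
t=7: a0@(2,0) a1@(0,0) a2@(1,2) a3@(1,2) a4@(0,0) a5@(0,0) a6@(1,2) a7@(2,0) a8@(0,0) a9@(0,0) | pheromone: 62 0 0 0 0 0 / 0 0 38 0 0 0 / 20 0 0 0 0 0 / 0 0 0 0 0 0 / 0 0 0 0 0 0 / 0 0 0 0 0 0
t=8: a0@(2,0) a1@(0,0) a2@(1,2) a3@(1,2) a4@(0,0) a5@(0,0) a6@(1,2) a7@(2,0) a8@(0,0) a9@(0,0) | pheromone: 71 0 0 0 0 0 / 0 0 43 0 0 0 / 23 0 0 0 0 0 / 0 0 0 0 0 0 / 0 0 0 0 0 0 / 0 0 0 0 0 0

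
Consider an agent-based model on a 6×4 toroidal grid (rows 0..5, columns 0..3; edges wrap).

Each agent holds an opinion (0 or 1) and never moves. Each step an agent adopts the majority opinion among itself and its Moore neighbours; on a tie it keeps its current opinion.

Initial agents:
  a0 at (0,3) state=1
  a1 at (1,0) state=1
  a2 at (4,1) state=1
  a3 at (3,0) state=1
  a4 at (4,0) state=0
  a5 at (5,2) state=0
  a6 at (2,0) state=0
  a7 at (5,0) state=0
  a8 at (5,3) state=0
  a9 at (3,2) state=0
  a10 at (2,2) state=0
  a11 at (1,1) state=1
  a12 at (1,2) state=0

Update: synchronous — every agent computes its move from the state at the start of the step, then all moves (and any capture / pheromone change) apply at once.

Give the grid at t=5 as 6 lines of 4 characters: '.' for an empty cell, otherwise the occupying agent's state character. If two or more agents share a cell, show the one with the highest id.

t=1: a0@(0,3):0 a1@(1,0):1 a2@(4,1):0 a3@(3,0):1 a4@(4,0):0 a5@(5,2):0 a6@(2,0):1 a7@(5,0):0 a8@(5,3):0 a9@(3,2):0 a10@(2,2):0 a11@(1,1):0 a12@(1,2):0
t=2: (unchanged — steady state)

...0
100.
1.0.
1.0.
00..
0.00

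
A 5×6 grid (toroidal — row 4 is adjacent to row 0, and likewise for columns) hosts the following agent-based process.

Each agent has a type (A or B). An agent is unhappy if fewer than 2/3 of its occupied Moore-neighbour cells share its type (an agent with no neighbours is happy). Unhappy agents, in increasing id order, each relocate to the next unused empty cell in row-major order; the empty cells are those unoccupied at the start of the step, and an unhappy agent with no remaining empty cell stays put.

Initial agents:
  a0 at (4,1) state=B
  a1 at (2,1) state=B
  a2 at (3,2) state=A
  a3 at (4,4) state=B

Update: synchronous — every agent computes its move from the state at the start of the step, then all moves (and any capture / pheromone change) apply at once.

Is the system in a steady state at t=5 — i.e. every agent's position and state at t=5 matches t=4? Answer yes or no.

t=1: a0@(0,0):B a1@(0,1):B a2@(0,2):A a3@(4,4):B
t=2: a0@(0,0):B a1@(0,3):B a2@(0,4):A a3@(4,4):B
t=3: a0@(0,0):B a1@(0,1):B a2@(0,2):A a3@(0,5):B
t=4: a0@(0,0):B a1@(0,3):B a2@(0,4):A a3@(0,5):B
t=5: a0@(0,0):B a1@(0,1):B a2@(0,2):A a3@(1,0):B

no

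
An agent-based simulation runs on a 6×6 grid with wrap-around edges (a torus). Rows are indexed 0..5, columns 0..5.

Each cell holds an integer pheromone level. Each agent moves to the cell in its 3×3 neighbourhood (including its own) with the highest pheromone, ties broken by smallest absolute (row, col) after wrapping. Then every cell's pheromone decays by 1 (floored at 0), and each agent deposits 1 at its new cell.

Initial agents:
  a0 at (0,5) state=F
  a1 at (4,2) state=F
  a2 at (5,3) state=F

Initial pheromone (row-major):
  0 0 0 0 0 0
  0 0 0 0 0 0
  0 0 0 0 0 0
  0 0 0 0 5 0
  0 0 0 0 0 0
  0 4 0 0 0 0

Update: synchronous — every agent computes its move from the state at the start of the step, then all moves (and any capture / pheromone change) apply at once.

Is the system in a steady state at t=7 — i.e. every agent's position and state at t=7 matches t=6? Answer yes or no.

t=1: a0@(0,0) a1@(5,1) a2@(0,2) | pheromone: 1 0 1 0 0 0 / 0 0 0 0 0 0 / 0 0 0 0 0 0 / 0 0 0 0 4 0 / 0 0 0 0 0 0 / 0 4 0 0 0 0
t=2: a0@(5,1) a1@(5,1) a2@(5,1) | pheromone: 0 0 0 0 0 0 / 0 0 0 0 0 0 / 0 0 0 0 0 0 / 0 0 0 0 3 0 / 0 0 0 0 0 0 / 0 6 0 0 0 0
t=3: a0@(5,1) a1@(5,1) a2@(5,1) | pheromone: 0 0 0 0 0 0 / 0 0 0 0 0 0 / 0 0 0 0 0 0 / 0 0 0 0 2 0 / 0 0 0 0 0 0 / 0 8 0 0 0 0
t=4: a0@(5,1) a1@(5,1) a2@(5,1) | pheromone: 0 0 0 0 0 0 / 0 0 0 0 0 0 / 0 0 0 0 0 0 / 0 0 0 0 1 0 / 0 0 0 0 0 0 / 0 10 0 0 0 0
t=5: a0@(5,1) a1@(5,1) a2@(5,1) | pheromone: 0 0 0 0 0 0 / 0 0 0 0 0 0 / 0 0 0 0 0 0 / 0 0 0 0 0 0 / 0 0 0 0 0 0 / 0 12 0 0 0 0
t=6: a0@(5,1) a1@(5,1) a2@(5,1) | pheromone: 0 0 0 0 0 0 / 0 0 0 0 0 0 / 0 0 0 0 0 0 / 0 0 0 0 0 0 / 0 0 0 0 0 0 / 0 14 0 0 0 0
t=7: a0@(5,1) a1@(5,1) a2@(5,1) | pheromone: 0 0 0 0 0 0 / 0 0 0 0 0 0 / 0 0 0 0 0 0 / 0 0 0 0 0 0 / 0 0 0 0 0 0 / 0 16 0 0 0 0

yes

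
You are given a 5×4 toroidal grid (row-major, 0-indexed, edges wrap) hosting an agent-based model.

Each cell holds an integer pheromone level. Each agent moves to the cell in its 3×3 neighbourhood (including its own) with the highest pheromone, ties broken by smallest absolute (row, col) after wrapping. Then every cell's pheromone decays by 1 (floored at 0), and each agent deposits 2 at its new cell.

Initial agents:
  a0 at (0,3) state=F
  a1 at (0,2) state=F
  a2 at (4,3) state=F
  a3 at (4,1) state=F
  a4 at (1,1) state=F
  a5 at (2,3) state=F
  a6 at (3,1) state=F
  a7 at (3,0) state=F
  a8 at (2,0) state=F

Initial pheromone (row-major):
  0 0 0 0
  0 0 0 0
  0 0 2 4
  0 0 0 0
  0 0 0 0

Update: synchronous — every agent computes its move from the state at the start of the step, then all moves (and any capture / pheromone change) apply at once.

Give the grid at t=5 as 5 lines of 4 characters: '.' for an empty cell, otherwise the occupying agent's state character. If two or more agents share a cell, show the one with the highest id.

t=1: a0@(0,0) a1@(0,1) a2@(0,0) a3@(0,0) a4@(2,2) a5@(2,3) a6@(2,2) a7@(2,3) a8@(2,3) | pheromone: 6 2 0 0 / 0 0 0 0 / 0 0 5 9 / 0 0 0 0 / 0 0 0 0
t=2: a0@(0,0) a1@(0,0) a2@(0,0) a3@(0,0) a4@(2,3) a5@(2,3) a6@(2,3) a7@(2,3) a8@(2,3) | pheromone: 13 1 0 0 / 0 0 0 0 / 0 0 4 18 / 0 0 0 0 / 0 0 0 0
t=3: a0@(0,0) a1@(0,0) a2@(0,0) a3@(0,0) a4@(2,3) a5@(2,3) a6@(2,3) a7@(2,3) a8@(2,3) | pheromone: 20 0 0 0 / 0 0 0 0 / 0 0 3 27 / 0 0 0 0 / 0 0 0 0
t=4: a0@(0,0) a1@(0,0) a2@(0,0) a3@(0,0) a4@(2,3) a5@(2,3) a6@(2,3) a7@(2,3) a8@(2,3) | pheromone: 27 0 0 0 / 0 0 0 0 / 0 0 2 36 / 0 0 0 0 / 0 0 0 0
t=5: a0@(0,0) a1@(0,0) a2@(0,0) a3@(0,0) a4@(2,3) a5@(2,3) a6@(2,3) a7@(2,3) a8@(2,3) | pheromone: 34 0 0 0 / 0 0 0 0 / 0 0 1 45 / 0 0 0 0 / 0 0 0 0

F...
....
...F
....
....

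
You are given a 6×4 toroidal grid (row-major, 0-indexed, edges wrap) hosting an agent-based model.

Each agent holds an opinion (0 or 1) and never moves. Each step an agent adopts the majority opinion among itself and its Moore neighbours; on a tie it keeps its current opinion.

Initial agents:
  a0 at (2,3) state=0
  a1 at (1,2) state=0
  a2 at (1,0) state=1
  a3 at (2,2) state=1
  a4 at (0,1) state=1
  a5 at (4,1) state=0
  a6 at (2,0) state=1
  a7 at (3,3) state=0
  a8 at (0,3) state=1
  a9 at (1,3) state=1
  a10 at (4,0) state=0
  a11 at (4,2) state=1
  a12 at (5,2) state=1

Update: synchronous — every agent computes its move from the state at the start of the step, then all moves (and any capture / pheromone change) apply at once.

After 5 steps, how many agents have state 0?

t=1: a0@(2,3):1 a1@(1,2):1 a2@(1,0):1 a3@(2,2):0 a4@(0,1):1 a5@(4,1):0 a6@(2,0):1 a7@(3,3):0 a8@(0,3):1 a9@(1,3):1 a10@(4,0):0 a11@(4,2):1 a12@(5,2):1
t=2: a0@(2,3):1 a1@(1,2):1 a2@(1,0):1 a3@(2,2):1 a4@(0,1):1 a5@(4,1):0 a6@(2,0):1 a7@(3,3):0 a8@(0,3):1 a9@(1,3):1 a10@(4,0):0 a11@(4,2):1 a12@(5,2):1
t=3: a0@(2,3):1 a1@(1,2):1 a2@(1,0):1 a3@(2,2):1 a4@(0,1):1 a5@(4,1):0 a6@(2,0):1 a7@(3,3):1 a8@(0,3):1 a9@(1,3):1 a10@(4,0):0 a11@(4,2):1 a12@(5,2):1
t=4: (unchanged — steady state)

2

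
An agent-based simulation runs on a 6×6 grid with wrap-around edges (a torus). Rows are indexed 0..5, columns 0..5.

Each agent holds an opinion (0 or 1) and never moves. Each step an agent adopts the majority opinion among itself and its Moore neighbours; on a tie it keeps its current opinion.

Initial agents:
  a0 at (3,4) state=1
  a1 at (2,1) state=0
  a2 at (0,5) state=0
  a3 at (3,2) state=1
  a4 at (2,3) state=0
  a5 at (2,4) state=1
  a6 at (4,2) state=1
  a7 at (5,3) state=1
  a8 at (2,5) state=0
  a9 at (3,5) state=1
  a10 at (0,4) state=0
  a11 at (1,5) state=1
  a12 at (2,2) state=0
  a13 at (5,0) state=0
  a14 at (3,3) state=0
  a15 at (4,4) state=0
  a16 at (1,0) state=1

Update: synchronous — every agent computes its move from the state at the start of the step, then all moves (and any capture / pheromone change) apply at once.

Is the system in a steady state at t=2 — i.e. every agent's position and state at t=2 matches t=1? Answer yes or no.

no

t=1: a0@(3,4):0 a1@(2,1):0 a2@(0,5):0 a3@(3,2):0 a4@(2,3):0 a5@(2,4):1 a6@(4,2):1 a7@(5,3):1 a8@(2,5):1 a9@(3,5):1 a10@(0,4):0 a11@(1,5):1 a12@(2,2):0 a13@(5,0):0 a14@(3,3):0 a15@(4,4):1 a16@(1,0):0
t=2: a0@(3,4):1 a1@(2,1):0 a2@(0,5):0 a3@(3,2):0 a4@(2,3):0 a5@(2,4):1 a6@(4,2):1 a7@(5,3):1 a8@(2,5):1 a9@(3,5):1 a10@(0,4):0 a11@(1,5):1 a12@(2,2):0 a13@(5,0):0 a14@(3,3):0 a15@(4,4):1 a16@(1,0):0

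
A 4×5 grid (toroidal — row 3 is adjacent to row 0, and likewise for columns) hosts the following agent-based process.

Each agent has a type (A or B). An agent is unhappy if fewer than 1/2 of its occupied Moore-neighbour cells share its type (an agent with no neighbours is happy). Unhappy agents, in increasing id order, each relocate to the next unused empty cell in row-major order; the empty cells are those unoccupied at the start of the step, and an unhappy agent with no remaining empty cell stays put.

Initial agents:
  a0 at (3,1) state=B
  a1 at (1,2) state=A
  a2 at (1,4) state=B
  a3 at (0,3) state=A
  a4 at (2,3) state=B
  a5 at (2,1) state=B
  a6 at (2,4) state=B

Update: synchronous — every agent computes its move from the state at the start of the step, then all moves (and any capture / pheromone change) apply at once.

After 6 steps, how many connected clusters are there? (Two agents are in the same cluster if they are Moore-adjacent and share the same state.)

t=1: a0@(3,1):B a1@(0,0):A a2@(1,4):B a3@(0,3):A a4@(2,3):B a5@(2,1):B a6@(2,4):B
t=2: a0@(3,1):B a1@(0,1):A a2@(1,4):B a3@(0,2):A a4@(2,3):B a5@(2,1):B a6@(2,4):B
t=3: a0@(0,0):B a1@(0,1):A a2@(1,4):B a3@(0,2):A a4@(2,3):B a5@(2,1):B a6@(2,4):B
t=4: (unchanged — steady state)

3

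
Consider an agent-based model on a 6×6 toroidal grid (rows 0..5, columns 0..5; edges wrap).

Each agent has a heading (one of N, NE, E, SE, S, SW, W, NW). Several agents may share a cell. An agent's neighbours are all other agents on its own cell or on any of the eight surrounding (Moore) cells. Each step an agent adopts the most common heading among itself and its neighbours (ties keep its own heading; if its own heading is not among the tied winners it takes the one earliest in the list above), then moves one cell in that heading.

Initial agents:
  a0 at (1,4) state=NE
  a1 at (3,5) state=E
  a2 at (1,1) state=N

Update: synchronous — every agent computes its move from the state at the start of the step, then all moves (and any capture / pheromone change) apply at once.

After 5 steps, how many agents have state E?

1

t=1: a0@(0,5):NE a1@(3,0):E a2@(0,1):N
t=2: a0@(5,0):NE a1@(3,1):E a2@(5,1):N
t=3: a0@(4,1):NE a1@(3,2):E a2@(4,1):N
t=4: a0@(3,2):NE a1@(3,3):E a2@(3,1):N
t=5: a0@(2,3):NE a1@(3,4):E a2@(2,1):N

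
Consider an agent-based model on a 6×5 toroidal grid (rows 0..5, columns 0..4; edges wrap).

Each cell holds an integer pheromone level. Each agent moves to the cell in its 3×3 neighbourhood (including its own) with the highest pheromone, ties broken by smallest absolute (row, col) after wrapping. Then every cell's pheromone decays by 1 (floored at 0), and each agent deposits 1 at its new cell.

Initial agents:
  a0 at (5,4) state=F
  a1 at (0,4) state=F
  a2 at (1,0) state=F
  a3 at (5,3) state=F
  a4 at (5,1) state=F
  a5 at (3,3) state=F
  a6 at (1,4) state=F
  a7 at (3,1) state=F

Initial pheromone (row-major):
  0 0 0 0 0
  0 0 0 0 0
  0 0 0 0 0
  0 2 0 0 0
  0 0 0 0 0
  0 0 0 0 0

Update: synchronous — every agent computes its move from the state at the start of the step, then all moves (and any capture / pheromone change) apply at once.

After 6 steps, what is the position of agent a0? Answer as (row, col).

(0, 0)

t=1: a0@(0,0) a1@(0,0) a2@(0,0) a3@(0,2) a4@(0,0) a5@(2,2) a6@(0,0) a7@(3,1) | pheromone: 5 0 1 0 0 / 0 0 0 0 0 / 0 0 1 0 0 / 0 2 0 0 0 / 0 0 0 0 0 / 0 0 0 0 0
t=2: a0@(0,0) a1@(0,0) a2@(0,0) a3@(0,2) a4@(0,0) a5@(3,1) a6@(0,0) a7@(3,1) | pheromone: 9 0 1 0 0 / 0 0 0 0 0 / 0 0 0 0 0 / 0 3 0 0 0 / 0 0 0 0 0 / 0 0 0 0 0
t=3: a0@(0,0) a1@(0,0) a2@(0,0) a3@(0,2) a4@(0,0) a5@(3,1) a6@(0,0) a7@(3,1) | pheromone: 13 0 1 0 0 / 0 0 0 0 0 / 0 0 0 0 0 / 0 4 0 0 0 / 0 0 0 0 0 / 0 0 0 0 0
t=4: a0@(0,0) a1@(0,0) a2@(0,0) a3@(0,2) a4@(0,0) a5@(3,1) a6@(0,0) a7@(3,1) | pheromone: 17 0 1 0 0 / 0 0 0 0 0 / 0 0 0 0 0 / 0 5 0 0 0 / 0 0 0 0 0 / 0 0 0 0 0
t=5: a0@(0,0) a1@(0,0) a2@(0,0) a3@(0,2) a4@(0,0) a5@(3,1) a6@(0,0) a7@(3,1) | pheromone: 21 0 1 0 0 / 0 0 0 0 0 / 0 0 0 0 0 / 0 6 0 0 0 / 0 0 0 0 0 / 0 0 0 0 0
t=6: a0@(0,0) a1@(0,0) a2@(0,0) a3@(0,2) a4@(0,0) a5@(3,1) a6@(0,0) a7@(3,1) | pheromone: 25 0 1 0 0 / 0 0 0 0 0 / 0 0 0 0 0 / 0 7 0 0 0 / 0 0 0 0 0 / 0 0 0 0 0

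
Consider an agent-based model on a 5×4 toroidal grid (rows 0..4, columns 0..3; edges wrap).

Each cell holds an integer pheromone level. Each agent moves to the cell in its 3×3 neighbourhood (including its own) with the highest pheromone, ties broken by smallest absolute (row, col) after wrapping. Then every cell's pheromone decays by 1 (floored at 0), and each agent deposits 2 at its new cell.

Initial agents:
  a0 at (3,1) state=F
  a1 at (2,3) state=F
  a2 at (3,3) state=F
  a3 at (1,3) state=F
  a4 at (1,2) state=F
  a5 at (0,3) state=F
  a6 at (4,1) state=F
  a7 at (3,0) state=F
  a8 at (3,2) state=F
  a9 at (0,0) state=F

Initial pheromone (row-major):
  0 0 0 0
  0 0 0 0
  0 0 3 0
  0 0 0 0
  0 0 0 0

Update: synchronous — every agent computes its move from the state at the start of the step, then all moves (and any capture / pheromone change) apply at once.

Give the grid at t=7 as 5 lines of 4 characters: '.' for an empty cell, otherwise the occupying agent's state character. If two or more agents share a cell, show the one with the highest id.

F...
....
F.F.
....
....

t=1: a0@(2,2) a1@(2,2) a2@(2,2) a3@(2,2) a4@(2,2) a5@(0,0) a6@(0,0) a7@(2,0) a8@(2,2) a9@(0,0) | pheromone: 6 0 0 0 / 0 0 0 0 / 2 0 14 0 / 0 0 0 0 / 0 0 0 0
t=2: a0@(2,2) a1@(2,2) a2@(2,2) a3@(2,2) a4@(2,2) a5@(0,0) a6@(0,0) a7@(2,0) a8@(2,2) a9@(0,0) | pheromone: 11 0 0 0 / 0 0 0 0 / 3 0 25 0 / 0 0 0 0 / 0 0 0 0
t=3: a0@(2,2) a1@(2,2) a2@(2,2) a3@(2,2) a4@(2,2) a5@(0,0) a6@(0,0) a7@(2,0) a8@(2,2) a9@(0,0) | pheromone: 16 0 0 0 / 0 0 0 0 / 4 0 36 0 / 0 0 0 0 / 0 0 0 0
t=4: a0@(2,2) a1@(2,2) a2@(2,2) a3@(2,2) a4@(2,2) a5@(0,0) a6@(0,0) a7@(2,0) a8@(2,2) a9@(0,0) | pheromone: 21 0 0 0 / 0 0 0 0 / 5 0 47 0 / 0 0 0 0 / 0 0 0 0
t=5: a0@(2,2) a1@(2,2) a2@(2,2) a3@(2,2) a4@(2,2) a5@(0,0) a6@(0,0) a7@(2,0) a8@(2,2) a9@(0,0) | pheromone: 26 0 0 0 / 0 0 0 0 / 6 0 58 0 / 0 0 0 0 / 0 0 0 0
t=6: a0@(2,2) a1@(2,2) a2@(2,2) a3@(2,2) a4@(2,2) a5@(0,0) a6@(0,0) a7@(2,0) a8@(2,2) a9@(0,0) | pheromone: 31 0 0 0 / 0 0 0 0 / 7 0 69 0 / 0 0 0 0 / 0 0 0 0
t=7: a0@(2,2) a1@(2,2) a2@(2,2) a3@(2,2) a4@(2,2) a5@(0,0) a6@(0,0) a7@(2,0) a8@(2,2) a9@(0,0) | pheromone: 36 0 0 0 / 0 0 0 0 / 8 0 80 0 / 0 0 0 0 / 0 0 0 0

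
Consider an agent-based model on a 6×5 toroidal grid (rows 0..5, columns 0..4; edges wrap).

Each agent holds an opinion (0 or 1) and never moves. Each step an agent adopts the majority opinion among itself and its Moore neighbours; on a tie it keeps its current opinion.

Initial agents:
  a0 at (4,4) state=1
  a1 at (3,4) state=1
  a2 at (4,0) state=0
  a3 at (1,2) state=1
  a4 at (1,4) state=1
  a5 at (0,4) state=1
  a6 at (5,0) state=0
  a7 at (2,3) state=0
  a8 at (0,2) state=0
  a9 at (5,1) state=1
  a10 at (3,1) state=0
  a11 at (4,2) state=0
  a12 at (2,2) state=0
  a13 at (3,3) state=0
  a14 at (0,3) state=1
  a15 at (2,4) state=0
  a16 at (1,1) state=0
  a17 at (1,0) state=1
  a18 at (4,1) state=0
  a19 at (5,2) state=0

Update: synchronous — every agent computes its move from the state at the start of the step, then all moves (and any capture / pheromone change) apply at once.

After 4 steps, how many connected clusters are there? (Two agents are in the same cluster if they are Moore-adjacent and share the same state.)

t=1: a0@(4,4):0 a1@(3,4):0 a2@(4,0):0 a3@(1,2):0 a4@(1,4):1 a5@(0,4):1 a6@(5,0):0 a7@(2,3):0 a8@(0,2):0 a9@(5,1):0 a10@(3,1):0 a11@(4,2):0 a12@(2,2):0 a13@(3,3):0 a14@(0,3):1 a15@(2,4):0 a16@(1,1):0 a17@(1,0):1 a18@(4,1):0 a19@(5,2):0
t=2: (unchanged — steady state)

2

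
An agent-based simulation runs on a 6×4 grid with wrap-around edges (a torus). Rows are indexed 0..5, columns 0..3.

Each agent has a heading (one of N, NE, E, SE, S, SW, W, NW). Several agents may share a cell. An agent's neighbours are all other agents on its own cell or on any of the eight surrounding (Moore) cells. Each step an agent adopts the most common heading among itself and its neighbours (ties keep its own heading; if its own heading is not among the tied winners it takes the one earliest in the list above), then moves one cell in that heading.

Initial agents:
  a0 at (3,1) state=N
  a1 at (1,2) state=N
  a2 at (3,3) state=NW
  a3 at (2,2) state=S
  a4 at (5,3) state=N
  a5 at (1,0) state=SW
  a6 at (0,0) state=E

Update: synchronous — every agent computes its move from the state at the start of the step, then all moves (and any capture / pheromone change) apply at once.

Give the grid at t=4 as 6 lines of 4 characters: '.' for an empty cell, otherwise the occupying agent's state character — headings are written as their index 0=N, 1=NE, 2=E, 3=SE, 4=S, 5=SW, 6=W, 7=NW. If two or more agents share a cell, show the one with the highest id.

t=1: a0@(2,1):N a1@(0,2):N a2@(2,2):NW a3@(1,2):N a4@(4,3):N a5@(2,3):SW a6@(0,1):E
t=2: a0@(1,1):N a1@(5,2):N a2@(1,2):N a3@(0,2):N a4@(3,3):N a5@(3,2):SW a6@(5,1):N
t=3: a0@(0,1):N a1@(4,2):N a2@(0,2):N a3@(5,2):N a4@(2,3):N a5@(4,1):SW a6@(4,1):N
t=4: a0@(5,1):N a1@(3,2):N a2@(5,2):N a3@(4,2):N a4@(1,3):N a5@(3,1):N a6@(3,1):N

....
...0
....
.00.
..0.
.00.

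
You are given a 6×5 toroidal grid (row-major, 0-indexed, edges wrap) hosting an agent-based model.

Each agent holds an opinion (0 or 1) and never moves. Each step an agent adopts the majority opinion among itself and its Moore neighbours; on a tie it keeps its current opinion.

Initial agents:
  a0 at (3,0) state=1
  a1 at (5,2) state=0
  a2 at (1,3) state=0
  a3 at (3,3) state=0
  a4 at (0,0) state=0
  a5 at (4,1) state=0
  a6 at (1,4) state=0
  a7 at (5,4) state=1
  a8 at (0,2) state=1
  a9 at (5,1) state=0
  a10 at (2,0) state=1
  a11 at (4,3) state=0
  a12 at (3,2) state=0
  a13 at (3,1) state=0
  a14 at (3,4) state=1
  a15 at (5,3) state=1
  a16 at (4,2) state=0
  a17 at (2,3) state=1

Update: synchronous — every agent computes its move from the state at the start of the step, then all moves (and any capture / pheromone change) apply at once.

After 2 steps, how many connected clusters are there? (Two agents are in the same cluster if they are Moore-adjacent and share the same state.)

t=1: a0@(3,0):1 a1@(5,2):0 a2@(1,3):0 a3@(3,3):0 a4@(0,0):0 a5@(4,1):0 a6@(1,4):0 a7@(5,4):1 a8@(0,2):0 a9@(5,1):0 a10@(2,0):1 a11@(4,3):0 a12@(3,2):0 a13@(3,1):0 a14@(3,4):1 a15@(5,3):1 a16@(4,2):0 a17@(2,3):0
t=2: a0@(3,0):1 a1@(5,2):0 a2@(1,3):0 a3@(3,3):0 a4@(0,0):0 a5@(4,1):0 a6@(1,4):0 a7@(5,4):1 a8@(0,2):0 a9@(5,1):0 a10@(2,0):1 a11@(4,3):0 a12@(3,2):0 a13@(3,1):0 a14@(3,4):1 a15@(5,3):0 a16@(4,2):0 a17@(2,3):0

3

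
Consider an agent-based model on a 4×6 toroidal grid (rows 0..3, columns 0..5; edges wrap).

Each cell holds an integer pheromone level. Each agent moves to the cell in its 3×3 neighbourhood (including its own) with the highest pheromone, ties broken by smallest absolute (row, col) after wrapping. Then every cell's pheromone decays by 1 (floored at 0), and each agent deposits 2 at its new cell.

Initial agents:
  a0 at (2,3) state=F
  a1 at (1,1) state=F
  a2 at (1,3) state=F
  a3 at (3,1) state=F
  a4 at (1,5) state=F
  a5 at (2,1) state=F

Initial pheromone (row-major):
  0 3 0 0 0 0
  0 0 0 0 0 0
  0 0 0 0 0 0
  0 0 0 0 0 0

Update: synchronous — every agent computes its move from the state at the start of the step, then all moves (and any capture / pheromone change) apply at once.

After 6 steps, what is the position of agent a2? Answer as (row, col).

(0, 1)

t=1: a0@(1,2) a1@(0,1) a2@(0,2) a3@(0,1) a4@(0,0) a5@(1,0) | pheromone: 2 6 2 0 0 0 / 2 0 2 0 0 0 / 0 0 0 0 0 0 / 0 0 0 0 0 0
t=2: a0@(0,1) a1@(0,1) a2@(0,1) a3@(0,1) a4@(0,1) a5@(0,1) | pheromone: 1 17 1 0 0 0 / 1 0 1 0 0 0 / 0 0 0 0 0 0 / 0 0 0 0 0 0
t=3: a0@(0,1) a1@(0,1) a2@(0,1) a3@(0,1) a4@(0,1) a5@(0,1) | pheromone: 0 28 0 0 0 0 / 0 0 0 0 0 0 / 0 0 0 0 0 0 / 0 0 0 0 0 0
t=4: a0@(0,1) a1@(0,1) a2@(0,1) a3@(0,1) a4@(0,1) a5@(0,1) | pheromone: 0 39 0 0 0 0 / 0 0 0 0 0 0 / 0 0 0 0 0 0 / 0 0 0 0 0 0
t=5: a0@(0,1) a1@(0,1) a2@(0,1) a3@(0,1) a4@(0,1) a5@(0,1) | pheromone: 0 50 0 0 0 0 / 0 0 0 0 0 0 / 0 0 0 0 0 0 / 0 0 0 0 0 0
t=6: a0@(0,1) a1@(0,1) a2@(0,1) a3@(0,1) a4@(0,1) a5@(0,1) | pheromone: 0 61 0 0 0 0 / 0 0 0 0 0 0 / 0 0 0 0 0 0 / 0 0 0 0 0 0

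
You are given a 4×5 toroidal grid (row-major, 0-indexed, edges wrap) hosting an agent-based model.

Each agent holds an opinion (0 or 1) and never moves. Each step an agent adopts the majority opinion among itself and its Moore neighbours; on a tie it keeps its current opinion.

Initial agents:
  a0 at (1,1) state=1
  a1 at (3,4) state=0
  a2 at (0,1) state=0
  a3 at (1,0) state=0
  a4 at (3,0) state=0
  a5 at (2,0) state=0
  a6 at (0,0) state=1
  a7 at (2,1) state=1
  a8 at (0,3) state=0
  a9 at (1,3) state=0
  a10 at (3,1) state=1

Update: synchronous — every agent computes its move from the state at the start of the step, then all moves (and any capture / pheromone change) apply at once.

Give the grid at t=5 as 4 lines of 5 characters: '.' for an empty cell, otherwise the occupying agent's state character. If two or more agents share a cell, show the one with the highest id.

00.0.
00.0.
00...
00..0

t=1: a0@(1,1):1 a1@(3,4):0 a2@(0,1):0 a3@(1,0):0 a4@(3,0):0 a5@(2,0):0 a6@(0,0):0 a7@(2,1):1 a8@(0,3):0 a9@(1,3):0 a10@(3,1):1
t=2: a0@(1,1):0 a1@(3,4):0 a2@(0,1):0 a3@(1,0):0 a4@(3,0):0 a5@(2,0):0 a6@(0,0):0 a7@(2,1):1 a8@(0,3):0 a9@(1,3):0 a10@(3,1):0
t=3: a0@(1,1):0 a1@(3,4):0 a2@(0,1):0 a3@(1,0):0 a4@(3,0):0 a5@(2,0):0 a6@(0,0):0 a7@(2,1):0 a8@(0,3):0 a9@(1,3):0 a10@(3,1):0
t=4: (unchanged — steady state)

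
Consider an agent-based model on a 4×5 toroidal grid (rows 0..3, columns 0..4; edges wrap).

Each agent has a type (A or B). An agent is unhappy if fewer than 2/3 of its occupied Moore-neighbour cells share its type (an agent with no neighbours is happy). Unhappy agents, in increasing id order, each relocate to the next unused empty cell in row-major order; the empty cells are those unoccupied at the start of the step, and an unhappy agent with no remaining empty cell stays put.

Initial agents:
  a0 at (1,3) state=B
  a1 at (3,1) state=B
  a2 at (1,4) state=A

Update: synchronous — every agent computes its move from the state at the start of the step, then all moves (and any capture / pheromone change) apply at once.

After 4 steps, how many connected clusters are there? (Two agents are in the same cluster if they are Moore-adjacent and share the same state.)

2

t=1: a0@(0,0):B a1@(3,1):B a2@(0,1):A
t=2: a0@(0,2):B a1@(0,3):B a2@(0,4):A
t=3: a0@(0,2):B a1@(0,0):B a2@(0,1):A
t=4: a0@(0,3):B a1@(0,4):B a2@(1,0):A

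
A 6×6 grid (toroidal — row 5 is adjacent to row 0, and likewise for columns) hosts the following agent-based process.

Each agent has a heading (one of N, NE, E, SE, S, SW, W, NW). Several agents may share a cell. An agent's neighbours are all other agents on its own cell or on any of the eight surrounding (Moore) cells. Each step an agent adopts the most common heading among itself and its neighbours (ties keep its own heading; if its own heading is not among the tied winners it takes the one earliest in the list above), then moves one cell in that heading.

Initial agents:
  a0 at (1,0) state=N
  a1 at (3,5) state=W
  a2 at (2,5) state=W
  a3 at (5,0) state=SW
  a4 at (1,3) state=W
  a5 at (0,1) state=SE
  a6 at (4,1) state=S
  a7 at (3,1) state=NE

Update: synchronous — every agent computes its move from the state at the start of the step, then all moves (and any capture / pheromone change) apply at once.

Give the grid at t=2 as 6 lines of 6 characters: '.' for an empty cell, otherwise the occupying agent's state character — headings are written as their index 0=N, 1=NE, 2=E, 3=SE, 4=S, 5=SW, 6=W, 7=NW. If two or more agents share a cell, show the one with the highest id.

t=1: a0@(0,0):N a1@(3,4):W a2@(2,4):W a3@(0,5):SW a4@(1,2):W a5@(1,2):SE a6@(5,1):S a7@(2,2):NE
t=2: a0@(5,0):N a1@(3,3):W a2@(2,3):W a3@(1,4):SW a4@(1,1):W a5@(2,3):SE a6@(0,1):S a7@(1,3):NE

.4....
.6.15.
...3..
...6..
......
0.....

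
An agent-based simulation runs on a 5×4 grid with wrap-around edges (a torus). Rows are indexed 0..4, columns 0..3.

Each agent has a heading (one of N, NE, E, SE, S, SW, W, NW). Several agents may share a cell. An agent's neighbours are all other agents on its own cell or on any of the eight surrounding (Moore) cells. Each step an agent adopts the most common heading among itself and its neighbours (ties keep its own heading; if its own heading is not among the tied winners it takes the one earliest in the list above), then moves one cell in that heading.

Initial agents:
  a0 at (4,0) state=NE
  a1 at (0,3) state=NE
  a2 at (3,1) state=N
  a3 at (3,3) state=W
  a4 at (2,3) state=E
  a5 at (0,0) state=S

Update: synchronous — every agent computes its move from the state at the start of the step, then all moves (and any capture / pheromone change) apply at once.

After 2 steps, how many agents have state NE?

t=1: a0@(3,1):NE a1@(4,0):NE a2@(2,1):N a3@(3,2):W a4@(2,0):E a5@(4,1):NE
t=2: a0@(2,2):NE a1@(3,1):NE a2@(1,1):N a3@(2,3):NE a4@(2,1):E a5@(3,2):NE

4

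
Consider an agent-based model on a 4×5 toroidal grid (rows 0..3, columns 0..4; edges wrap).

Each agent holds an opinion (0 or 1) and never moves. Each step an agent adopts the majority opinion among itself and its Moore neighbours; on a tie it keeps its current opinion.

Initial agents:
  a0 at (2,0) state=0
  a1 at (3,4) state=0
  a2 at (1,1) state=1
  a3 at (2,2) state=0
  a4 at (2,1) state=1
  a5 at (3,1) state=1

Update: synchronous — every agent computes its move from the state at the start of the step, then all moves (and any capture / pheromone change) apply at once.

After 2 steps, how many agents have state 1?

5

t=1: a0@(2,0):1 a1@(3,4):0 a2@(1,1):1 a3@(2,2):1 a4@(2,1):1 a5@(3,1):1
t=2: (unchanged — steady state)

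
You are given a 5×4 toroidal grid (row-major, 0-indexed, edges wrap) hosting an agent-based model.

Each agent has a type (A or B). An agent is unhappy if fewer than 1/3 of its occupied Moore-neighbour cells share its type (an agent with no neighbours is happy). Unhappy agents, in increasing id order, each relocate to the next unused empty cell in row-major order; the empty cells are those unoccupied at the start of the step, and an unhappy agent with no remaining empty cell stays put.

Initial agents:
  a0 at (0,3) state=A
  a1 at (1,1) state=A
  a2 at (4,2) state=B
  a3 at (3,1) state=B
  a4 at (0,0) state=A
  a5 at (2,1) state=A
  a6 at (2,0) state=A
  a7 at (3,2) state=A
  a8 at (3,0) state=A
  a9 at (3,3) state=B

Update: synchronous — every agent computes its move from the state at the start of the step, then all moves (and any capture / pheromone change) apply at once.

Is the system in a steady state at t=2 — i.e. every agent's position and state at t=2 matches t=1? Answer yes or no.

t=1: a0@(0,3):A a1@(1,1):A a2@(4,2):B a3@(0,1):B a4@(0,0):A a5@(2,1):A a6@(2,0):A a7@(0,2):A a8@(3,0):A a9@(1,0):B
t=2: a0@(0,3):A a1@(1,1):A a2@(4,2):B a3@(0,1):B a4@(0,0):A a5@(2,1):A a6@(2,0):A a7@(0,2):A a8@(3,0):A a9@(1,2):B

no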